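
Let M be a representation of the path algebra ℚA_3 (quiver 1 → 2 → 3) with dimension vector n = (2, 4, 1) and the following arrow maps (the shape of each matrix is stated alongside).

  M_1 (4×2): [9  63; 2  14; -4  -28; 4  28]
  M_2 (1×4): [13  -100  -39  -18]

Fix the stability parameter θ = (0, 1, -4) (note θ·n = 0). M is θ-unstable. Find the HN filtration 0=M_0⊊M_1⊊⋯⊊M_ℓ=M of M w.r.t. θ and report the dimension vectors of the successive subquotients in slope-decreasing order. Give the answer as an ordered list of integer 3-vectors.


Interval decomposition of M: I[1,1], I[1,3], I[2,2]^3.
HN type (ℓ=3): μ^(1)=1; μ^(2)=0; μ^(3)=-1

((0, 3, 0); (1, 0, 0); (1, 1, 1))


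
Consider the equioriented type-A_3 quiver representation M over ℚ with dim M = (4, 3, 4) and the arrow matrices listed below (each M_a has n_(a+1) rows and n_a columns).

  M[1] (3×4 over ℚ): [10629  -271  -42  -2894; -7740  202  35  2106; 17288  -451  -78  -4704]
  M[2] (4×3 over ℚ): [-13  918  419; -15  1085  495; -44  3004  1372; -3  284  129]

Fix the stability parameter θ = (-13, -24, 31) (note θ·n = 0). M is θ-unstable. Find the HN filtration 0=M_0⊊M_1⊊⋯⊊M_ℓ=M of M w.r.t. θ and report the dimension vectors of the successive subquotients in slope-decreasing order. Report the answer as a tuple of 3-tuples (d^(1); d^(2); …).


Interval decomposition of M: I[1,1], I[1,2], I[1,3]^2, I[3,3]^2.
HN type (ℓ=3): μ^(1)=31; μ^(2)=-13; μ^(3)=-37/2

((0, 0, 4); (1, 0, 0); (3, 3, 0))


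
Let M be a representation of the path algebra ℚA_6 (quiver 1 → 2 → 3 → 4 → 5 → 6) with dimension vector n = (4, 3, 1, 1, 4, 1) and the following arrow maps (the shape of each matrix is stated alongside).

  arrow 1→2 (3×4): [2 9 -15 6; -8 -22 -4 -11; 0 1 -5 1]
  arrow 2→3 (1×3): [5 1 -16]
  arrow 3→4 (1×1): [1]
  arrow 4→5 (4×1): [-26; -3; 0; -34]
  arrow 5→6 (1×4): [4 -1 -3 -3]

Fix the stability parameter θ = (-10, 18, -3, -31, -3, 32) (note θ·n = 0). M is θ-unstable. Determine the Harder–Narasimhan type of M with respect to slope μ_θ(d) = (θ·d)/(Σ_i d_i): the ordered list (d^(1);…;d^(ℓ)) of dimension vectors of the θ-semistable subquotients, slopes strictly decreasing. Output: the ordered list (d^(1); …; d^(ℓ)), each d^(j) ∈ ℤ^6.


Via rank(M_{q-1}∘⋯∘M_p): M ≅ I[1,1], I[1,2]^2, I[1,6], I[5,5]^3.
μ_θ-semistable layers: μ^(1)=32; μ^(2)=18; μ^(3)=-3; μ^(4)=-16/3; μ^(5)=-10

((0, 0, 0, 0, 0, 1); (0, 2, 0, 0, 0, 0); (0, 0, 0, 0, 4, 0); (0, 1, 1, 1, 0, 0); (4, 0, 0, 0, 0, 0))


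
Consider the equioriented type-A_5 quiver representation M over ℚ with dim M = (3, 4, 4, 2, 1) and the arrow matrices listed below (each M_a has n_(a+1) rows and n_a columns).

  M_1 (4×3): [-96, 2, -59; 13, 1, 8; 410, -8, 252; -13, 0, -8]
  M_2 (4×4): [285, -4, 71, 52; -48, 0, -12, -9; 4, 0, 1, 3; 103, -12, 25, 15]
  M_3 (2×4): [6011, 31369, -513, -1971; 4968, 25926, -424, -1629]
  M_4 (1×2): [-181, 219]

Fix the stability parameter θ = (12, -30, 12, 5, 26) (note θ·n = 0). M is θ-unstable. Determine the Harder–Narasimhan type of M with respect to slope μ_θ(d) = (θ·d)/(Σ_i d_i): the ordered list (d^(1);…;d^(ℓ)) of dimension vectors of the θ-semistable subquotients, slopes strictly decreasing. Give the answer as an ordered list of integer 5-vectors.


Via rank(M_{q-1}∘⋯∘M_p): M ≅ I[1,2], I[1,4], I[1,5], I[2,3], I[3,3].
μ_θ-semistable layers: μ^(1)=26; μ^(2)=12; μ^(3)=17/2; μ^(4)=-9; μ^(5)=-30

((0, 0, 0, 0, 1); (0, 0, 2, 0, 0); (0, 0, 2, 2, 0); (3, 3, 0, 0, 0); (0, 1, 0, 0, 0))


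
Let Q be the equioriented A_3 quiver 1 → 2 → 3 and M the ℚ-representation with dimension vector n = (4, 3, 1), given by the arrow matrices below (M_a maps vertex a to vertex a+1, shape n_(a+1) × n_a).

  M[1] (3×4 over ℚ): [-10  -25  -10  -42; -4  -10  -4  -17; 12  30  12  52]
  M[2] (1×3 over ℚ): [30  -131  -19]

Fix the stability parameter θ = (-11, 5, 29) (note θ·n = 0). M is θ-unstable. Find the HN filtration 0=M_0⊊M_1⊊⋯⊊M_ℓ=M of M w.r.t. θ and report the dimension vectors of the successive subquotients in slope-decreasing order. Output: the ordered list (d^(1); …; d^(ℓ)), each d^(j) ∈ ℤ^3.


Via rank(M_{q-1}∘⋯∘M_p): M ≅ I[1,1]^2, I[1,2], I[1,3], I[2,2].
μ_θ-semistable layers: μ^(1)=29; μ^(2)=5; μ^(3)=-11

((0, 0, 1); (0, 3, 0); (4, 0, 0))


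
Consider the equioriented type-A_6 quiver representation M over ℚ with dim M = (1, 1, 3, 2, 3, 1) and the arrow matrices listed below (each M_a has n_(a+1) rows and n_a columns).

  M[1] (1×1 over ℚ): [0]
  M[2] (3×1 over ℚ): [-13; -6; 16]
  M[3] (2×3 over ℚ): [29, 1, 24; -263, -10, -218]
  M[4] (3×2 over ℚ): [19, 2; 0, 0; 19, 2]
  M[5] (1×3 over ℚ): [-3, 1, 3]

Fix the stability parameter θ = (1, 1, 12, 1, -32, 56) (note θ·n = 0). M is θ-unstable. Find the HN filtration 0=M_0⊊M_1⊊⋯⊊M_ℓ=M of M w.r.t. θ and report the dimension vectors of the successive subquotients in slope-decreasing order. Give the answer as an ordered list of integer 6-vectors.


Interval decomposition of M: I[1,1], I[2,5], I[3,3], I[3,4], I[5,5], I[5,6].
HN type (ℓ=6): μ^(1)=56; μ^(2)=12; μ^(3)=13/2; μ^(4)=1; μ^(5)=-9/2; μ^(6)=-32

((0, 0, 0, 0, 0, 1); (0, 0, 1, 0, 0, 0); (0, 0, 1, 1, 0, 0); (1, 0, 0, 0, 0, 0); (0, 1, 1, 1, 1, 0); (0, 0, 0, 0, 2, 0))


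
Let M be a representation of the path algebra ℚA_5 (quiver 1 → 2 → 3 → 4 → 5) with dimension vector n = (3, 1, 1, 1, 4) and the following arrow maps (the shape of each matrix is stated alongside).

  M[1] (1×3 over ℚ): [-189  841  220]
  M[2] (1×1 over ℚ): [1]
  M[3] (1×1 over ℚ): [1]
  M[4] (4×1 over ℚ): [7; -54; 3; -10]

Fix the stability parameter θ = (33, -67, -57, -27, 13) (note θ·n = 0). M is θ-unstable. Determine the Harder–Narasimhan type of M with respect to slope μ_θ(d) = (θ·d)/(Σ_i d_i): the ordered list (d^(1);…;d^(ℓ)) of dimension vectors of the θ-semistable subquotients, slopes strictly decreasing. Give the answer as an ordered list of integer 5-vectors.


Barcode: M ≅ I[1,1]^2, I[1,5], I[5,5]^3. HN layers by μ_θ (4 steps, strictly decreasing):
  μ^(1)=33; μ^(2)=13; μ^(3)=-27; μ^(4)=-91/3

((2, 0, 0, 0, 0); (0, 0, 0, 0, 4); (0, 0, 0, 1, 0); (1, 1, 1, 0, 0))


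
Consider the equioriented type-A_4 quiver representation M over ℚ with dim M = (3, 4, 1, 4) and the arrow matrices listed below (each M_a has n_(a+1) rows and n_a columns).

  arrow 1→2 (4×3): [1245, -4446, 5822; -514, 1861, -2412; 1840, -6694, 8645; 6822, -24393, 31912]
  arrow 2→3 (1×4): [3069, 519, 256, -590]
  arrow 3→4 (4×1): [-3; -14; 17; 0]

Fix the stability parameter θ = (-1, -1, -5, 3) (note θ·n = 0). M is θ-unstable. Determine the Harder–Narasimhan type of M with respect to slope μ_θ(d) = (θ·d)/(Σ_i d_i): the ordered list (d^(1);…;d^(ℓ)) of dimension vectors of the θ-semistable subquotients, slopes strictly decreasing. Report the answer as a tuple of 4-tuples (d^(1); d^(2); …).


Barcode: M ≅ I[1,2]^2, I[1,4], I[2,2], I[4,4]^3. HN layers by μ_θ (3 steps, strictly decreasing):
  μ^(1)=3; μ^(2)=-1; μ^(3)=-7/3

((0, 0, 0, 4); (2, 3, 0, 0); (1, 1, 1, 0))


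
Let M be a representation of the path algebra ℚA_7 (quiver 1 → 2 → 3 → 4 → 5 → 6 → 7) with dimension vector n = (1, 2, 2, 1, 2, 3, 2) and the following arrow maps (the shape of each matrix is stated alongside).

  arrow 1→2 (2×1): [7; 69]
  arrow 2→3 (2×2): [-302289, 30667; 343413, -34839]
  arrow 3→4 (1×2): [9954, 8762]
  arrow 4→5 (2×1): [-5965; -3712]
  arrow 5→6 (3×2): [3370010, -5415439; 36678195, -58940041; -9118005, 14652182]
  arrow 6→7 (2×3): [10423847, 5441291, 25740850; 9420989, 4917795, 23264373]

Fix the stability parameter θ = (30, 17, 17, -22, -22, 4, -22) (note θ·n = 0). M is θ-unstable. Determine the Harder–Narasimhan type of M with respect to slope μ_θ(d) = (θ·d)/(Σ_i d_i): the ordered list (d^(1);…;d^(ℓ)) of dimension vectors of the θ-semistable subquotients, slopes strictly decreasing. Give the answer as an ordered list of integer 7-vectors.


Barcode: M ≅ I[1,2], I[2,3], I[3,7], I[5,6], I[6,7]. HN layers by μ_θ (5 steps, strictly decreasing):
  μ^(1)=47/2; μ^(2)=17; μ^(3)=4; μ^(4)=-9; μ^(5)=-22

((1, 1, 0, 0, 0, 0, 0); (0, 1, 1, 0, 0, 0, 0); (0, 0, 0, 0, 0, 1, 0); (0, 0, 1, 1, 1, 2, 2); (0, 0, 0, 0, 1, 0, 0))


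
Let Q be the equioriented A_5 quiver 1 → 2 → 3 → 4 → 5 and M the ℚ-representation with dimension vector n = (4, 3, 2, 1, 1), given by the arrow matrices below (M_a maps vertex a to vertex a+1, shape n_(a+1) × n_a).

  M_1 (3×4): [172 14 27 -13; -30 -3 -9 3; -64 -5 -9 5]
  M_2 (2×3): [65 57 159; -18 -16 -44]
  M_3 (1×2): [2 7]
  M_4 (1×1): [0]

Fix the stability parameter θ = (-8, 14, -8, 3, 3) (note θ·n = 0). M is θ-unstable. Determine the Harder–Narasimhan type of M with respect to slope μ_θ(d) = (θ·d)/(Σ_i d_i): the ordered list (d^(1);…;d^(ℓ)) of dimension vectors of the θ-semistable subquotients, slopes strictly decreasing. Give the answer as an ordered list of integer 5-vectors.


Interval decomposition of M: I[1,1], I[1,2], I[1,3], I[1,4], I[5,5].
HN type (ℓ=3): μ^(1)=14; μ^(2)=3; μ^(3)=-8

((0, 1, 0, 0, 0); (0, 2, 2, 1, 1); (4, 0, 0, 0, 0))


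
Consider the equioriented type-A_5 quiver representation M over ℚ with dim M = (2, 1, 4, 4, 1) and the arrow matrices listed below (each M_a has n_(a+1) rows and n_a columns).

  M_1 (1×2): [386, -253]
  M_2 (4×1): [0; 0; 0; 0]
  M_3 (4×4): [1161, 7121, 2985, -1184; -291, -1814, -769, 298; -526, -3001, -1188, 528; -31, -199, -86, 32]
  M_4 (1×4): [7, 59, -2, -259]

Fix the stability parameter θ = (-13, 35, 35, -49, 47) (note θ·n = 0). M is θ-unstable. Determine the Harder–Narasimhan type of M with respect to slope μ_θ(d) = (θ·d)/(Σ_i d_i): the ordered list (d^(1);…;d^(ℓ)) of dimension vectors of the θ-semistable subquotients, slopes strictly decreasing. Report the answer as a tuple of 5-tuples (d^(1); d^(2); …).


Interval decomposition of M: I[1,1], I[1,2], I[3,4]^3, I[3,5].
HN type (ℓ=4): μ^(1)=47; μ^(2)=35; μ^(3)=-7; μ^(4)=-13

((0, 0, 0, 0, 1); (0, 1, 0, 0, 0); (0, 0, 4, 4, 0); (2, 0, 0, 0, 0))


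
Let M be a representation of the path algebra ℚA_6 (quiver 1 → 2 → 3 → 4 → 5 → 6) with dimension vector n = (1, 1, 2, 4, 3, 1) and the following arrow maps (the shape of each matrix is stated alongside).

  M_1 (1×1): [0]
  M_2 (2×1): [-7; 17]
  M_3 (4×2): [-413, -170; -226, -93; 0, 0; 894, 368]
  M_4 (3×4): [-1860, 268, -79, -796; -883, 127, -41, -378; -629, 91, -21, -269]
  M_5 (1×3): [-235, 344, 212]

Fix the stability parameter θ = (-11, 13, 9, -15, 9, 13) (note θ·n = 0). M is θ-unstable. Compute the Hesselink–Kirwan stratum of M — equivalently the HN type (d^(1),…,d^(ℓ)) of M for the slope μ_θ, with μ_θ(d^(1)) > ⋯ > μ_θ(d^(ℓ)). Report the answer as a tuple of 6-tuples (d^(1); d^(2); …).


Via rank(M_{q-1}∘⋯∘M_p): M ≅ I[1,1], I[2,4], I[3,5], I[4,5], I[4,6].
μ_θ-semistable layers: μ^(1)=13; μ^(2)=9; μ^(3)=7/3; μ^(4)=-3; μ^(5)=-11; μ^(6)=-15

((0, 0, 0, 0, 0, 1); (0, 0, 0, 0, 3, 0); (0, 1, 1, 1, 0, 0); (0, 0, 1, 1, 0, 0); (1, 0, 0, 0, 0, 0); (0, 0, 0, 2, 0, 0))


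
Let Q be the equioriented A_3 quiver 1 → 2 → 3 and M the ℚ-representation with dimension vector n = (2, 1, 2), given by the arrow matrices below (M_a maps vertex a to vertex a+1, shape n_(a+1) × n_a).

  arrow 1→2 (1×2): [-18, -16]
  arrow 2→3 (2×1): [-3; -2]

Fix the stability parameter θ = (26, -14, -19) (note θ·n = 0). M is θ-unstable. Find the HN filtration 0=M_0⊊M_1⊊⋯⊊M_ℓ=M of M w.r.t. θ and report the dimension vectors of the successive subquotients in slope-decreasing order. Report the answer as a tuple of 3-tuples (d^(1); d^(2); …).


Interval decomposition of M: I[1,1], I[1,3], I[3,3].
HN type (ℓ=3): μ^(1)=26; μ^(2)=-7/3; μ^(3)=-19

((1, 0, 0); (1, 1, 1); (0, 0, 1))


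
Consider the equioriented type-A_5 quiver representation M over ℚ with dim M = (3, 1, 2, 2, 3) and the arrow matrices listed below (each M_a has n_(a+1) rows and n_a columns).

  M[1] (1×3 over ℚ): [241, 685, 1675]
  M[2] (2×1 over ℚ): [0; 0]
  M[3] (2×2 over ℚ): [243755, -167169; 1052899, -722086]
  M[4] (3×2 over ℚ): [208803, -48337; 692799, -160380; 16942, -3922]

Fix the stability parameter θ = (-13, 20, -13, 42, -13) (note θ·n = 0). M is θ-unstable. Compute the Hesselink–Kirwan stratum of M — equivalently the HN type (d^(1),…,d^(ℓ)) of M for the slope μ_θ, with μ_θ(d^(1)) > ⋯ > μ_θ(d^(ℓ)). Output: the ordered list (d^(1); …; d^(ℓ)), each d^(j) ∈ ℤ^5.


Barcode: M ≅ I[1,1]^2, I[1,2], I[3,5]^2, I[5,5]. HN layers by μ_θ (3 steps, strictly decreasing):
  μ^(1)=20; μ^(2)=29/2; μ^(3)=-13

((0, 1, 0, 0, 0); (0, 0, 0, 2, 2); (3, 0, 2, 0, 1))


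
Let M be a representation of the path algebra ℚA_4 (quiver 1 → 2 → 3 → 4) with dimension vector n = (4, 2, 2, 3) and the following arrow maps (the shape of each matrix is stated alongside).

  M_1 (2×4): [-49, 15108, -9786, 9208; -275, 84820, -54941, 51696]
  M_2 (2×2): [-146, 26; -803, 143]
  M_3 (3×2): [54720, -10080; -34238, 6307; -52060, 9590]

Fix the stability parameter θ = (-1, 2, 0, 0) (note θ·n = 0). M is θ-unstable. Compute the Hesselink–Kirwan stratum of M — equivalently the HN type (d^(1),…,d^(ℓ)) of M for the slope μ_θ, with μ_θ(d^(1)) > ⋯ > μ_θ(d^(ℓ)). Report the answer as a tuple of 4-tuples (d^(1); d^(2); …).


Via rank(M_{q-1}∘⋯∘M_p): M ≅ I[1,1]^2, I[1,2], I[1,4], I[3,3], I[4,4]^2.
μ_θ-semistable layers: μ^(1)=2; μ^(2)=2/3; μ^(3)=0; μ^(4)=-1

((0, 1, 0, 0); (0, 1, 1, 1); (0, 0, 1, 2); (4, 0, 0, 0))


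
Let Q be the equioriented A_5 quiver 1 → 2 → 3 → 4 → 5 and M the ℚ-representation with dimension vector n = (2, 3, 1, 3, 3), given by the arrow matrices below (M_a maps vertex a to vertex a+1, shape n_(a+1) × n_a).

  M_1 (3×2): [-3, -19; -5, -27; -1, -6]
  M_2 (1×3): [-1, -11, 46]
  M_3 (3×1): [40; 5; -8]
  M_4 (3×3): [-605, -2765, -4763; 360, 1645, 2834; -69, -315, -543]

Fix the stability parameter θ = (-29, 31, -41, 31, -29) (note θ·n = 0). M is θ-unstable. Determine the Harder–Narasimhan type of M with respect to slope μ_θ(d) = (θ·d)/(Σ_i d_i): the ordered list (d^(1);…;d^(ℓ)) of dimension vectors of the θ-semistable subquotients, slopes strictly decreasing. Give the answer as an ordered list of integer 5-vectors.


Via rank(M_{q-1}∘⋯∘M_p): M ≅ I[1,2], I[1,5], I[2,2], I[4,4], I[4,5], I[5,5].
μ_θ-semistable layers: μ^(1)=31; μ^(2)=1; μ^(3)=-5; μ^(4)=-29

((0, 2, 0, 1, 0); (0, 0, 0, 2, 2); (0, 1, 1, 0, 0); (2, 0, 0, 0, 1))


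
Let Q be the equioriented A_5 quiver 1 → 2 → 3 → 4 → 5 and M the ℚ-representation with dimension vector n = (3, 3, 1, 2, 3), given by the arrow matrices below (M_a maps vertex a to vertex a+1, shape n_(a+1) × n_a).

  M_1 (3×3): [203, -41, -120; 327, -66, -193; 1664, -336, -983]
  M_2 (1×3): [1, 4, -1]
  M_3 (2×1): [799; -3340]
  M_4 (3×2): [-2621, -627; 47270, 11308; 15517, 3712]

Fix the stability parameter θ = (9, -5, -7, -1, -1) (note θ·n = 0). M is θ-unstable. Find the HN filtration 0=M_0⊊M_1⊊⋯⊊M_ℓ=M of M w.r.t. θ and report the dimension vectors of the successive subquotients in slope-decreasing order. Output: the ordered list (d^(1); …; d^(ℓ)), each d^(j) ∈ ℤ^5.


Barcode: M ≅ I[1,2]^2, I[1,5], I[4,5], I[5,5]. HN layers by μ_θ (2 steps, strictly decreasing):
  μ^(1)=2; μ^(2)=-1

((2, 2, 0, 0, 0); (1, 1, 1, 2, 3))


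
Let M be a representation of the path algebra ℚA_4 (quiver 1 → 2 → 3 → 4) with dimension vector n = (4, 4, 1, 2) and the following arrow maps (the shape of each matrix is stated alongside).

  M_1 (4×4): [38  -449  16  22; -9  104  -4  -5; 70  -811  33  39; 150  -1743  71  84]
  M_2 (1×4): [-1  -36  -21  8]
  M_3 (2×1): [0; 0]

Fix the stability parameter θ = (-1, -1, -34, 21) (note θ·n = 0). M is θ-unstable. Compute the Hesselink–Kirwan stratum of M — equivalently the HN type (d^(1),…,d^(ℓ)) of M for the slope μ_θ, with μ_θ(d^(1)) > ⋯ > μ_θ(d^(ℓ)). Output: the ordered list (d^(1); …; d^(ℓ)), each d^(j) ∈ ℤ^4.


Via rank(M_{q-1}∘⋯∘M_p): M ≅ I[1,2]^3, I[1,3], I[4,4]^2.
μ_θ-semistable layers: μ^(1)=21; μ^(2)=-1; μ^(3)=-12

((0, 0, 0, 2); (3, 3, 0, 0); (1, 1, 1, 0))


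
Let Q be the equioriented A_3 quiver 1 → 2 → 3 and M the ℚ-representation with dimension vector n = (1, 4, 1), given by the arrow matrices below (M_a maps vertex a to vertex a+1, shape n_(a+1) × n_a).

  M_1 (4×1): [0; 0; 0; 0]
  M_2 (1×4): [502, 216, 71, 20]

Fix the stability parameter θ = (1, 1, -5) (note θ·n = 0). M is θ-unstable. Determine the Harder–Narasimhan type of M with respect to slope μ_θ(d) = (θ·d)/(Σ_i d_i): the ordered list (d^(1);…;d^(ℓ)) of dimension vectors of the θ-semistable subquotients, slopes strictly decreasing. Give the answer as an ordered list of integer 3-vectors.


Barcode: M ≅ I[1,1], I[2,2]^3, I[2,3]. HN layers by μ_θ (2 steps, strictly decreasing):
  μ^(1)=1; μ^(2)=-2

((1, 3, 0); (0, 1, 1))


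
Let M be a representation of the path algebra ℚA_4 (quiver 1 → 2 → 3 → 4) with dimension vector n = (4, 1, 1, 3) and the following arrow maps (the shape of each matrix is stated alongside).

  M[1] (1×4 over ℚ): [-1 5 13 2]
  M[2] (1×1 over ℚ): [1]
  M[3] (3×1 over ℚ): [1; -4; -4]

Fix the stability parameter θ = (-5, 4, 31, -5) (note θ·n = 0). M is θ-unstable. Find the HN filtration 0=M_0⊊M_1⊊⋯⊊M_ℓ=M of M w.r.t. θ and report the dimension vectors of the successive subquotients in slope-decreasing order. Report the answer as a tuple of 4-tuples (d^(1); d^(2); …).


Barcode: M ≅ I[1,1]^3, I[1,4], I[4,4]^2. HN layers by μ_θ (3 steps, strictly decreasing):
  μ^(1)=13; μ^(2)=4; μ^(3)=-5

((0, 0, 1, 1); (0, 1, 0, 0); (4, 0, 0, 2))


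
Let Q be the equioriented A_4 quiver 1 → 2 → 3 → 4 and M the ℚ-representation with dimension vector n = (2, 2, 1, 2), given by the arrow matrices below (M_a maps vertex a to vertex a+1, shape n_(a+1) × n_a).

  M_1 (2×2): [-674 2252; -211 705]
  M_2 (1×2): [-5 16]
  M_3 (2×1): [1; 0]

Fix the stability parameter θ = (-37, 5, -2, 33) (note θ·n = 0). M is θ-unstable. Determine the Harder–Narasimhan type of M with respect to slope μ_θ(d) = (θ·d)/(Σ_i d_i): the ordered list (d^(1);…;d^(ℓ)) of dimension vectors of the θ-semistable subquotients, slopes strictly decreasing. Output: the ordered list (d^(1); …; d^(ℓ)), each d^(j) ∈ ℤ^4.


Barcode: M ≅ I[1,2], I[1,4], I[4,4]. HN layers by μ_θ (4 steps, strictly decreasing):
  μ^(1)=33; μ^(2)=5; μ^(3)=3/2; μ^(4)=-37

((0, 0, 0, 2); (0, 1, 0, 0); (0, 1, 1, 0); (2, 0, 0, 0))


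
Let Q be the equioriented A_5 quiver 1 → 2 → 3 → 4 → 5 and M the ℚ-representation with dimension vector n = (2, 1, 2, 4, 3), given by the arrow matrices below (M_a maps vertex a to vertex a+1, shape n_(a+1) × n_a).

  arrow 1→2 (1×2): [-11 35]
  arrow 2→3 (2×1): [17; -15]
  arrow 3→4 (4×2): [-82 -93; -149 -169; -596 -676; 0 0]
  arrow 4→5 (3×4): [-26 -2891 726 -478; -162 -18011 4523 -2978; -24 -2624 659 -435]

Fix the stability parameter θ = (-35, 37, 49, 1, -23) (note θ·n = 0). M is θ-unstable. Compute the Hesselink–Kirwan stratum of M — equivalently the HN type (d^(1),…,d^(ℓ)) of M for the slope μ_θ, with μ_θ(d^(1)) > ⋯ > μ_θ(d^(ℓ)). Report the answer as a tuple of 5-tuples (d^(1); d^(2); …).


Interval decomposition of M: I[1,1], I[1,4], I[3,5], I[4,5]^2.
HN type (ℓ=4): μ^(1)=29; μ^(2)=9; μ^(3)=-11; μ^(4)=-35

((0, 1, 1, 1, 0); (0, 0, 1, 1, 1); (0, 0, 0, 2, 2); (2, 0, 0, 0, 0))


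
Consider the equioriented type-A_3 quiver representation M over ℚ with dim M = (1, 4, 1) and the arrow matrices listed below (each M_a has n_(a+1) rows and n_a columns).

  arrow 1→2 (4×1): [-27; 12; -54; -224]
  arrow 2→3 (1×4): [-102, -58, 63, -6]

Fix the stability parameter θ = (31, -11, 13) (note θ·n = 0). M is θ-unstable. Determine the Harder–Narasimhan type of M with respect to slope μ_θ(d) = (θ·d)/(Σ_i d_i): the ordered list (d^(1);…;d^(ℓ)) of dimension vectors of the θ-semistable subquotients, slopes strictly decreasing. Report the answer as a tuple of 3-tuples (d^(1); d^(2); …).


Barcode: M ≅ I[1,2], I[2,2]^2, I[2,3]. HN layers by μ_θ (3 steps, strictly decreasing):
  μ^(1)=13; μ^(2)=10; μ^(3)=-11

((0, 0, 1); (1, 1, 0); (0, 3, 0))


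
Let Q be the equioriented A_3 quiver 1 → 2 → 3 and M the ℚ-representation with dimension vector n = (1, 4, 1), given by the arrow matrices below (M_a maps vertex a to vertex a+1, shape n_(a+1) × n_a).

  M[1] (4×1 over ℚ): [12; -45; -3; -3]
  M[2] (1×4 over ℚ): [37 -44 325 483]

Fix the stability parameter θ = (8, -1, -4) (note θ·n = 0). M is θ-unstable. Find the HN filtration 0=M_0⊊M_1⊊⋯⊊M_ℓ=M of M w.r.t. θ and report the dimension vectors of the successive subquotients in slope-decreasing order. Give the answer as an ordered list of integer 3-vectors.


Via rank(M_{q-1}∘⋯∘M_p): M ≅ I[1,2], I[2,2]^2, I[2,3].
μ_θ-semistable layers: μ^(1)=7/2; μ^(2)=-1; μ^(3)=-5/2

((1, 1, 0); (0, 2, 0); (0, 1, 1))


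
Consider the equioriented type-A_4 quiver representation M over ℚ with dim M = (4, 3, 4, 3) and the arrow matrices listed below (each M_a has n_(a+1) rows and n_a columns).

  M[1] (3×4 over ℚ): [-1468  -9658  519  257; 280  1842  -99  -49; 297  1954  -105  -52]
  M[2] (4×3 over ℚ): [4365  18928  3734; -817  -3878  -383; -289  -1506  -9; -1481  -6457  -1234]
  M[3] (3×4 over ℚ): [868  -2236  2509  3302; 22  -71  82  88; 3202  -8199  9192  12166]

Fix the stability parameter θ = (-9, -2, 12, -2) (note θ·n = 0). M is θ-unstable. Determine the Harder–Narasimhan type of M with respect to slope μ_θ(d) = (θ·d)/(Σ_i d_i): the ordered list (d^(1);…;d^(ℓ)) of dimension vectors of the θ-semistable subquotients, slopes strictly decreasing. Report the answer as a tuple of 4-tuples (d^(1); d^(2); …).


Interval decomposition of M: I[1,1]^2, I[1,3], I[1,4], I[2,4], I[3,4].
HN type (ℓ=4): μ^(1)=12; μ^(2)=5; μ^(3)=-2; μ^(4)=-9

((0, 0, 1, 0); (0, 0, 3, 3); (0, 3, 0, 0); (4, 0, 0, 0))


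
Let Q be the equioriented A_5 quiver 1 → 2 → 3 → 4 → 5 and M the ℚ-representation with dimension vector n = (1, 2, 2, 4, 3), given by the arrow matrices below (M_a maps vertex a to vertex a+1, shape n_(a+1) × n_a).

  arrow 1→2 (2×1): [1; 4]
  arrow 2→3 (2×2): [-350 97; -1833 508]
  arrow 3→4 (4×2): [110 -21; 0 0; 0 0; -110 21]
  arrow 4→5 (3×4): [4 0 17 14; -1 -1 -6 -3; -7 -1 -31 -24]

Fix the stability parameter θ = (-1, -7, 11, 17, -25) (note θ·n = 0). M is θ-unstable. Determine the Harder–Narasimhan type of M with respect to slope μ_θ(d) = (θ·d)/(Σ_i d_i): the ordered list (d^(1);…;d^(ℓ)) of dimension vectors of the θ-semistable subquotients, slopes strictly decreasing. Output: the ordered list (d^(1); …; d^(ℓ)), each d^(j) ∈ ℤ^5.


Barcode: M ≅ I[1,5], I[2,3], I[4,4], I[4,5]^2. HN layers by μ_θ (5 steps, strictly decreasing):
  μ^(1)=17; μ^(2)=11; μ^(3)=1; μ^(4)=-4; μ^(5)=-7

((0, 0, 0, 1, 0); (0, 0, 1, 0, 0); (0, 0, 1, 1, 1); (1, 1, 0, 2, 2); (0, 1, 0, 0, 0))


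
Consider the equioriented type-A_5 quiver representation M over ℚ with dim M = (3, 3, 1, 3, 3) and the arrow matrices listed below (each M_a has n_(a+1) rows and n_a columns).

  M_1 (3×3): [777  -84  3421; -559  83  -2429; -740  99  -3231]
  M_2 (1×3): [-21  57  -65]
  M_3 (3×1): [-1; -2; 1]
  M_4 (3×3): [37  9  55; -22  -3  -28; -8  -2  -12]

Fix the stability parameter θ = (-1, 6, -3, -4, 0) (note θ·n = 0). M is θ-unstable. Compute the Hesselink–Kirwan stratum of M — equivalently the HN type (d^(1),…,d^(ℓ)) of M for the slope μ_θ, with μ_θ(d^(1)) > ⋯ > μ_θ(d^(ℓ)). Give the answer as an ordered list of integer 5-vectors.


Interval decomposition of M: I[1,2]^2, I[1,4], I[4,5]^2, I[5,5].
HN type (ℓ=5): μ^(1)=6; μ^(2)=0; μ^(3)=-1/3; μ^(4)=-1; μ^(5)=-4

((0, 2, 0, 0, 0); (0, 0, 0, 0, 3); (0, 1, 1, 1, 0); (3, 0, 0, 0, 0); (0, 0, 0, 2, 0))


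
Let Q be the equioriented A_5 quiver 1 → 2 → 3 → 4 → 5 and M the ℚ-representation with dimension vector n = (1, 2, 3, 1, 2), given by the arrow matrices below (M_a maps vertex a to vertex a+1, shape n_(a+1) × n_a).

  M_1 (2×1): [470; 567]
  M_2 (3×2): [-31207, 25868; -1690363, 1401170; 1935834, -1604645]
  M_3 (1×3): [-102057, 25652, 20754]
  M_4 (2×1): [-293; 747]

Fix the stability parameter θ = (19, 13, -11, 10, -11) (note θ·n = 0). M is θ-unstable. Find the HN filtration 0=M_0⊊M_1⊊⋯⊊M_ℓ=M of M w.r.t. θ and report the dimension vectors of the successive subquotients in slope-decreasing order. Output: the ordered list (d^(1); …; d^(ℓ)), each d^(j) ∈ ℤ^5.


Barcode: M ≅ I[1,5], I[2,3], I[3,3], I[5,5]. HN layers by μ_θ (3 steps, strictly decreasing):
  μ^(1)=4; μ^(2)=1; μ^(3)=-11

((1, 1, 1, 1, 1); (0, 1, 1, 0, 0); (0, 0, 1, 0, 1))


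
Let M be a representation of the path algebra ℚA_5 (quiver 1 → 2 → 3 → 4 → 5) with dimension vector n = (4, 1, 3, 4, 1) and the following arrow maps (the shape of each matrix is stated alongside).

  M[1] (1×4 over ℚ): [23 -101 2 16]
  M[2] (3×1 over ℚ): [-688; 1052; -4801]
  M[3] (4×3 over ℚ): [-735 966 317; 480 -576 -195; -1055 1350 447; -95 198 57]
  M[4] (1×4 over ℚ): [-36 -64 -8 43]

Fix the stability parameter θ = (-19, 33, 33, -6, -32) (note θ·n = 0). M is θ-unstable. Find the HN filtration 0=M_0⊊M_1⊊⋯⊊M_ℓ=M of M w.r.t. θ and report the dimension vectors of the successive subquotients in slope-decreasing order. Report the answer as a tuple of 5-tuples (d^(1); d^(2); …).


Via rank(M_{q-1}∘⋯∘M_p): M ≅ I[1,1]^3, I[1,5], I[3,3], I[3,4], I[4,4]^2.
μ_θ-semistable layers: μ^(1)=33; μ^(2)=27/2; μ^(3)=7; μ^(4)=-6; μ^(5)=-19

((0, 0, 1, 0, 0); (0, 0, 1, 1, 0); (0, 1, 1, 1, 1); (0, 0, 0, 2, 0); (4, 0, 0, 0, 0))


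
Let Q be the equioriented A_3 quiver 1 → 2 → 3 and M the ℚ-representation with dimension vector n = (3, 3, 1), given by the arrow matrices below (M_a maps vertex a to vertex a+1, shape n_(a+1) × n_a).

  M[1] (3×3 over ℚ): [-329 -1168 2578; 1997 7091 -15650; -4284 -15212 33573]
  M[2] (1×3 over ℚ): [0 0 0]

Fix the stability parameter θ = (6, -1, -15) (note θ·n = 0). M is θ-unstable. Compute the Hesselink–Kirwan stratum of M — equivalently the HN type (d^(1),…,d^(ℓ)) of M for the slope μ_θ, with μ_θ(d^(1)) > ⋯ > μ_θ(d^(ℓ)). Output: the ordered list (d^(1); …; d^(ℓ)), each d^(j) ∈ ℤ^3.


Interval decomposition of M: I[1,2]^3, I[3,3].
HN type (ℓ=2): μ^(1)=5/2; μ^(2)=-15

((3, 3, 0); (0, 0, 1))


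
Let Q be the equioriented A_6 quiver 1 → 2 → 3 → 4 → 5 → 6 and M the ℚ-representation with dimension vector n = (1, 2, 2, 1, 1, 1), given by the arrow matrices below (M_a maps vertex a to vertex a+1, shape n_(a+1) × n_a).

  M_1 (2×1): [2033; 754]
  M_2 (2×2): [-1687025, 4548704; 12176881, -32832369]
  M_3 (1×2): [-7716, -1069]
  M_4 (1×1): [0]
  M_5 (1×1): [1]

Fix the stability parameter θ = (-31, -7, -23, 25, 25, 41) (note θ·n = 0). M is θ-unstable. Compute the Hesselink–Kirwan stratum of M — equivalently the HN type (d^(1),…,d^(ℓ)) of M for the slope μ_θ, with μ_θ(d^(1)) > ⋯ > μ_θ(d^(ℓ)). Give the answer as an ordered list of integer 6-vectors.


Interval decomposition of M: I[1,4], I[2,3], I[5,6].
HN type (ℓ=4): μ^(1)=41; μ^(2)=25; μ^(3)=-15; μ^(4)=-31

((0, 0, 0, 0, 0, 1); (0, 0, 0, 1, 1, 0); (0, 2, 2, 0, 0, 0); (1, 0, 0, 0, 0, 0))


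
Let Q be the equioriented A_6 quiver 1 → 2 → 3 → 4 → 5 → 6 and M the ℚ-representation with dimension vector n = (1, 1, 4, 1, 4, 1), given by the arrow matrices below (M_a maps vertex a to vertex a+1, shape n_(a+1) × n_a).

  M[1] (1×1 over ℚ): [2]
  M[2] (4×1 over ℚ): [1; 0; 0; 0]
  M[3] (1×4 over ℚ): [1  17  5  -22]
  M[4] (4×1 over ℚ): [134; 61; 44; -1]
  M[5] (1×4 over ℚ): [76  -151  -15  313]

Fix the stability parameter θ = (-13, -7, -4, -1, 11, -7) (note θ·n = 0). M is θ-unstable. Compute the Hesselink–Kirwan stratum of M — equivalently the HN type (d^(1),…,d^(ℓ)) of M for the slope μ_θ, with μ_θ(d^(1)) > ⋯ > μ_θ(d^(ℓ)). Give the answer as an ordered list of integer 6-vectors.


Via rank(M_{q-1}∘⋯∘M_p): M ≅ I[1,5], I[3,3]^3, I[5,5]^2, I[5,6].
μ_θ-semistable layers: μ^(1)=11; μ^(2)=2; μ^(3)=-1; μ^(4)=-4; μ^(5)=-7; μ^(6)=-13

((0, 0, 0, 0, 3, 0); (0, 0, 0, 0, 1, 1); (0, 0, 0, 1, 0, 0); (0, 0, 4, 0, 0, 0); (0, 1, 0, 0, 0, 0); (1, 0, 0, 0, 0, 0))


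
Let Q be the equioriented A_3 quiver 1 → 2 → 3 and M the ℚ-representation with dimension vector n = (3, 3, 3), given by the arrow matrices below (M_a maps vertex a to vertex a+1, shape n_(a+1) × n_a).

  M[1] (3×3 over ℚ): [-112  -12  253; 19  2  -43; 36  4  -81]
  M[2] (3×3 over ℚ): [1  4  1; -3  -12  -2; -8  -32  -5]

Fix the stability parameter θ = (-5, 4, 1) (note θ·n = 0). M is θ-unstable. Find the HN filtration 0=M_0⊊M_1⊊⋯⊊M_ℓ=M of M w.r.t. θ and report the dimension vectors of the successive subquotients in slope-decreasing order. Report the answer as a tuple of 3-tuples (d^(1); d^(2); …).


Barcode: M ≅ I[1,1], I[1,2], I[1,3], I[2,3], I[3,3]. HN layers by μ_θ (4 steps, strictly decreasing):
  μ^(1)=4; μ^(2)=5/2; μ^(3)=1; μ^(4)=-5

((0, 1, 0); (0, 2, 2); (0, 0, 1); (3, 0, 0))


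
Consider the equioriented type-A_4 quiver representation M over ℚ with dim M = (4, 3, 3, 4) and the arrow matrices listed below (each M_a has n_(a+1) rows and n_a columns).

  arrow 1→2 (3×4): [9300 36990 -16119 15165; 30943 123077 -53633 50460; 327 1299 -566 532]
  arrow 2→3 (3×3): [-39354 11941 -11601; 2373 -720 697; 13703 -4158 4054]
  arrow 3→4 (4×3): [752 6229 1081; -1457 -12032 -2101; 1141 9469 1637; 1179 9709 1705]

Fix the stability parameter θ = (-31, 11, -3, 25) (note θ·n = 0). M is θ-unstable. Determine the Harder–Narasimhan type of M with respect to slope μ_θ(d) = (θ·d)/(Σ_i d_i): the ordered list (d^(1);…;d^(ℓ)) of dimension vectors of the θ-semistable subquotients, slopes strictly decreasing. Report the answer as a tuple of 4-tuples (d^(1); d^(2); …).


Barcode: M ≅ I[1,1], I[1,4]^3, I[4,4]. HN layers by μ_θ (3 steps, strictly decreasing):
  μ^(1)=25; μ^(2)=4; μ^(3)=-31

((0, 0, 0, 4); (0, 3, 3, 0); (4, 0, 0, 0))


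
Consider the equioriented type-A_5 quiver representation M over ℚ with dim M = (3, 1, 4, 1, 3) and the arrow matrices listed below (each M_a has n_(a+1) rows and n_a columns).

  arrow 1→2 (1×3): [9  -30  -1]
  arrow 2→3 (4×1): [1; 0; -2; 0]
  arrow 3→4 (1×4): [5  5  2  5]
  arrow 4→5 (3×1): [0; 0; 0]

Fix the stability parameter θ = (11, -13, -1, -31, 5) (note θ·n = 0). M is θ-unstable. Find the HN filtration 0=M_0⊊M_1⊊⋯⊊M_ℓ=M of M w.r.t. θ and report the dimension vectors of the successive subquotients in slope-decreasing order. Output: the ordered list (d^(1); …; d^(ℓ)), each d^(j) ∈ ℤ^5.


Interval decomposition of M: I[1,1]^2, I[1,4], I[3,3]^3, I[5,5]^3.
HN type (ℓ=4): μ^(1)=11; μ^(2)=5; μ^(3)=-1; μ^(4)=-17/2

((2, 0, 0, 0, 0); (0, 0, 0, 0, 3); (0, 0, 3, 0, 0); (1, 1, 1, 1, 0))


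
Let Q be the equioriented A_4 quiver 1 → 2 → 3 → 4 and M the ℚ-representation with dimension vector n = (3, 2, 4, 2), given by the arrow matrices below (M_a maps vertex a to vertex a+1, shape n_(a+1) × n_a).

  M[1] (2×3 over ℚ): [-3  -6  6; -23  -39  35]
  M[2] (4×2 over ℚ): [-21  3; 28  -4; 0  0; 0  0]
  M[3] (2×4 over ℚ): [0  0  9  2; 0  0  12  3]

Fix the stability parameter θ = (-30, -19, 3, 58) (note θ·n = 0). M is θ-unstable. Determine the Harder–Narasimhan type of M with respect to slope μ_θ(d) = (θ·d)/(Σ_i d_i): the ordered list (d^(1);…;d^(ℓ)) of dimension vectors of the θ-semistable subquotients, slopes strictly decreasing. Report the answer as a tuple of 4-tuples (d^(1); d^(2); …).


Barcode: M ≅ I[1,1], I[1,2], I[1,3], I[3,3], I[3,4]^2. HN layers by μ_θ (4 steps, strictly decreasing):
  μ^(1)=58; μ^(2)=3; μ^(3)=-19; μ^(4)=-30

((0, 0, 0, 2); (0, 0, 4, 0); (0, 2, 0, 0); (3, 0, 0, 0))


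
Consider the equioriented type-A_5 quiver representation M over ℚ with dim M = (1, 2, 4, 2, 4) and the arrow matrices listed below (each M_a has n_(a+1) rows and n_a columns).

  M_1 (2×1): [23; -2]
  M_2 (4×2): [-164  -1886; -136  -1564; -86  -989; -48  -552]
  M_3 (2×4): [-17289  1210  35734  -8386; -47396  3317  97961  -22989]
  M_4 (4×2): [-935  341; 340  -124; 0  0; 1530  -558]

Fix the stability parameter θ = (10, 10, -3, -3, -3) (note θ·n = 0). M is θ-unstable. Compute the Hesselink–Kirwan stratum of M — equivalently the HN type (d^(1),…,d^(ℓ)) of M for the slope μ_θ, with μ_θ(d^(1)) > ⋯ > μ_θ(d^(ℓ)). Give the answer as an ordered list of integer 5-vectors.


Barcode: M ≅ I[1,2], I[2,5], I[3,3]^2, I[3,4], I[5,5]^3. HN layers by μ_θ (3 steps, strictly decreasing):
  μ^(1)=10; μ^(2)=1/4; μ^(3)=-3

((1, 1, 0, 0, 0); (0, 1, 1, 1, 1); (0, 0, 3, 1, 3))


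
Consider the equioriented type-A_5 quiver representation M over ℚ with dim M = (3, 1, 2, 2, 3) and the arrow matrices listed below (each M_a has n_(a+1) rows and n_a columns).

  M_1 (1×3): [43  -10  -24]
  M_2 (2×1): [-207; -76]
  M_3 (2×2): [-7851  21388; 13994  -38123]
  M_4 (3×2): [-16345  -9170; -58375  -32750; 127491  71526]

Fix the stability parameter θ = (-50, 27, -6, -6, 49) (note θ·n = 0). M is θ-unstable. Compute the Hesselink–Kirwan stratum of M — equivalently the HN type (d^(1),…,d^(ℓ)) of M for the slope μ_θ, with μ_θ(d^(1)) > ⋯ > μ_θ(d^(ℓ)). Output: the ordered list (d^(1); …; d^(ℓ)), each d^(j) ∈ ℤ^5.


Interval decomposition of M: I[1,1]^2, I[1,5], I[3,4], I[5,5]^2.
HN type (ℓ=4): μ^(1)=49; μ^(2)=5; μ^(3)=-6; μ^(4)=-50

((0, 0, 0, 0, 3); (0, 1, 1, 1, 0); (0, 0, 1, 1, 0); (3, 0, 0, 0, 0))


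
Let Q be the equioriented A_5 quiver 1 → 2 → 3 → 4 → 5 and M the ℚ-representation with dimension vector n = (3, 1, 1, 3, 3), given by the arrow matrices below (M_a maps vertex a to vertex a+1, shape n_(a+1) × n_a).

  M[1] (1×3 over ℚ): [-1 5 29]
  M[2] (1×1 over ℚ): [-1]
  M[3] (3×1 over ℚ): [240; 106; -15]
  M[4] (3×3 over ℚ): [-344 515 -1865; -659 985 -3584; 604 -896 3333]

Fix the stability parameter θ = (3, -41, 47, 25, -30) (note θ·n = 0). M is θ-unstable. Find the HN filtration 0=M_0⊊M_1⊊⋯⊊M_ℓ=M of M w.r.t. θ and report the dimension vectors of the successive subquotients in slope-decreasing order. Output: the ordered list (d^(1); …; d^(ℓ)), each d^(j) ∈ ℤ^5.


Via rank(M_{q-1}∘⋯∘M_p): M ≅ I[1,1]^2, I[1,5], I[4,5]^2.
μ_θ-semistable layers: μ^(1)=14; μ^(2)=3; μ^(3)=-5/2; μ^(4)=-19

((0, 0, 1, 1, 1); (2, 0, 0, 0, 0); (0, 0, 0, 2, 2); (1, 1, 0, 0, 0))


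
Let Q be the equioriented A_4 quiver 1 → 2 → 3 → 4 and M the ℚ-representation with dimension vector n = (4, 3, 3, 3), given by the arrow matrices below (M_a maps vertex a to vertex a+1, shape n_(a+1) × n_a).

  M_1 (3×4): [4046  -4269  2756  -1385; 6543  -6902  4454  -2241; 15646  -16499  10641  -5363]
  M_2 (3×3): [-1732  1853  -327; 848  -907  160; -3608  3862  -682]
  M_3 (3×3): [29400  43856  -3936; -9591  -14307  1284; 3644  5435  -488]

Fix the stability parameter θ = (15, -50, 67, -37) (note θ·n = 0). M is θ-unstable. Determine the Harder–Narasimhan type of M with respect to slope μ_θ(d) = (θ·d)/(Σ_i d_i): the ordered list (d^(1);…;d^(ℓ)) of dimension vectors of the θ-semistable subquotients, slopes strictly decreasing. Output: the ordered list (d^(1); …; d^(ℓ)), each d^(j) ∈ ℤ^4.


Via rank(M_{q-1}∘⋯∘M_p): M ≅ I[1,1], I[1,2], I[1,4]^2, I[3,3], I[4,4].
μ_θ-semistable layers: μ^(1)=67; μ^(2)=15; μ^(3)=-35/2; μ^(4)=-37

((0, 0, 1, 0); (1, 0, 2, 2); (3, 3, 0, 0); (0, 0, 0, 1))


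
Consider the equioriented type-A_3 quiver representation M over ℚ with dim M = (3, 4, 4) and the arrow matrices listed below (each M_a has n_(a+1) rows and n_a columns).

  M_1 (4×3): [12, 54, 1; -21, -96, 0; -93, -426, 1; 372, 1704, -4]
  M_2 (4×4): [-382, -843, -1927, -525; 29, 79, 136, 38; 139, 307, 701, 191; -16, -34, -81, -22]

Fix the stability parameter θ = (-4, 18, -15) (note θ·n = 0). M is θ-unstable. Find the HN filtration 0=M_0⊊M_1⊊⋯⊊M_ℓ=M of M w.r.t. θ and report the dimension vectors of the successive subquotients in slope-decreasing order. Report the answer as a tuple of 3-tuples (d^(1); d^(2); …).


Barcode: M ≅ I[1,1], I[1,3]^2, I[2,3]^2. HN layers by μ_θ (2 steps, strictly decreasing):
  μ^(1)=3/2; μ^(2)=-4

((0, 4, 4); (3, 0, 0))


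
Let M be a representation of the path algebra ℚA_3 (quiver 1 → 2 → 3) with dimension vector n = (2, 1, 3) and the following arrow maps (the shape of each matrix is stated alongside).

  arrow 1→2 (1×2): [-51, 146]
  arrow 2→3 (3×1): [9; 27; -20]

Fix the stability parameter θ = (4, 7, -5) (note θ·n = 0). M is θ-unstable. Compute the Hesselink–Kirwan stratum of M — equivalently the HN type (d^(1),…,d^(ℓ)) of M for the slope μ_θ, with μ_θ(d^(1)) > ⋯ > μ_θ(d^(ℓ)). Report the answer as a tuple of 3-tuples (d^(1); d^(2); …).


Barcode: M ≅ I[1,1], I[1,3], I[3,3]^2. HN layers by μ_θ (3 steps, strictly decreasing):
  μ^(1)=4; μ^(2)=2; μ^(3)=-5

((1, 0, 0); (1, 1, 1); (0, 0, 2))


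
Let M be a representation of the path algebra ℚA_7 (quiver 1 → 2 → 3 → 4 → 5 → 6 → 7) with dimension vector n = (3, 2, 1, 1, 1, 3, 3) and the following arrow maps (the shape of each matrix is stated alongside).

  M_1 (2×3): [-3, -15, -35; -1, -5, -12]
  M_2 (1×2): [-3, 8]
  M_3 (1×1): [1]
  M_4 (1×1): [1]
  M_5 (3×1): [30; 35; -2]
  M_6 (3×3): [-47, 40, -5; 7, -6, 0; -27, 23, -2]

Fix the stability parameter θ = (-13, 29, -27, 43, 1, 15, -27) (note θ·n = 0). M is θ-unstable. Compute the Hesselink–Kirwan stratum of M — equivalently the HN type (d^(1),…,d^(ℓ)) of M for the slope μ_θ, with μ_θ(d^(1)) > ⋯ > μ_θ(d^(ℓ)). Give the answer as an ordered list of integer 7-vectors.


Barcode: M ≅ I[1,1], I[1,2], I[1,7], I[6,7]^2. HN layers by μ_θ (5 steps, strictly decreasing):
  μ^(1)=29; μ^(2)=8; μ^(3)=1; μ^(4)=-6; μ^(5)=-13

((0, 1, 0, 0, 0, 0, 0); (0, 0, 0, 1, 1, 1, 1); (0, 1, 1, 0, 0, 0, 0); (0, 0, 0, 0, 0, 2, 2); (3, 0, 0, 0, 0, 0, 0))


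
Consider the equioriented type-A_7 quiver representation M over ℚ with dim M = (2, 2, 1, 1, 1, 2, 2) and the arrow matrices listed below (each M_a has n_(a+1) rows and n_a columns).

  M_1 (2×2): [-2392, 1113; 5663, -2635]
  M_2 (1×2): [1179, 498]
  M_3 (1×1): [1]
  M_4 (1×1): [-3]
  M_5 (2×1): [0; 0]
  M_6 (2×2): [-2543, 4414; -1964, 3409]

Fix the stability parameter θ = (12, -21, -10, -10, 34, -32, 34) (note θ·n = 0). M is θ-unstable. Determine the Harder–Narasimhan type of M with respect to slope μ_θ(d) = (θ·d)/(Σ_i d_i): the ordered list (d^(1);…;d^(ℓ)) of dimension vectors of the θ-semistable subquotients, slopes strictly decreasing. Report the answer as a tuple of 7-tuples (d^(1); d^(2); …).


Via rank(M_{q-1}∘⋯∘M_p): M ≅ I[1,2], I[1,5], I[6,7]^2.
μ_θ-semistable layers: μ^(1)=34; μ^(2)=-9/2; μ^(3)=-29/4; μ^(4)=-32

((0, 0, 0, 0, 1, 0, 2); (1, 1, 0, 0, 0, 0, 0); (1, 1, 1, 1, 0, 0, 0); (0, 0, 0, 0, 0, 2, 0))


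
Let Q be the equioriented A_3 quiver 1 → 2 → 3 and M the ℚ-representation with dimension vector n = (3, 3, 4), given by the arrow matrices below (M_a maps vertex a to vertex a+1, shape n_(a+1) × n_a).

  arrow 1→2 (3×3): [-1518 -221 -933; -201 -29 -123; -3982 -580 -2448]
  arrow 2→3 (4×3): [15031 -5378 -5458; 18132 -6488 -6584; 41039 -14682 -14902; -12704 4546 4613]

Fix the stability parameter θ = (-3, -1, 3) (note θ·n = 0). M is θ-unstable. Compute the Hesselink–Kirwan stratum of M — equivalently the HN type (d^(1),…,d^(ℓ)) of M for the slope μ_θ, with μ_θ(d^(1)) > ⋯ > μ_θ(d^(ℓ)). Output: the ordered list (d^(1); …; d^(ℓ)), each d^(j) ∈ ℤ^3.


Via rank(M_{q-1}∘⋯∘M_p): M ≅ I[1,1], I[1,2], I[1,3], I[2,3], I[3,3]^2.
μ_θ-semistable layers: μ^(1)=3; μ^(2)=-1; μ^(3)=-3

((0, 0, 4); (0, 3, 0); (3, 0, 0))
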